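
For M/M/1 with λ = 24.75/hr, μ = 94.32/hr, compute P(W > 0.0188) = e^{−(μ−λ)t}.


W ~ Exponential(μ−λ) for M/M/1.
μ − λ = 94.32 − 24.75 = 69.5700
P(W > t) = e^{−(μ−λ)t} = e^{−1.3079} = 0.270383

Final: 0.270383


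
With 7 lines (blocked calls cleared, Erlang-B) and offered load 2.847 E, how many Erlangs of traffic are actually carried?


B(7,2.847) = 0.017609 (Erlang-B)
Carried load = a(1 − B) = 2.847·(1 − 0.017609) = 2.847·0.982391 = 2.7969 E

Final: 2.7969 Erlangs


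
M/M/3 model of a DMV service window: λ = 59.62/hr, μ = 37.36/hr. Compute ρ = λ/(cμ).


ρ = λ/(cμ) = 59.62/(3·37.36) = 59.62/112.08 = 0.5319

Final: 0.5319


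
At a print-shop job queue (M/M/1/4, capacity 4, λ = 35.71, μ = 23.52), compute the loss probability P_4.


ρ = λ/μ = 35.71/23.52 = 1.5183
P_K = (1−ρ)ρ^K/(1−ρ^(K+1)) = (-0.5183·5.313860)/(1 − 8.067940)
= -2.754080/-7.067940 = 0.389658

Final: 0.389658


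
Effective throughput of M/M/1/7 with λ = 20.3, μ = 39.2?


ρ = 0.5179; P_K = (1−ρ)ρ^7/(1−ρ^8) = 0.004841
λ_eff = λ(1 − P_K) = 20.3·(1 − 0.004841) = 20.3·0.995159 = 20.2017 /hr

Final: 20.2017 /hr


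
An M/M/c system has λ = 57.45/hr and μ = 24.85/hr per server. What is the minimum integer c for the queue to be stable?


Stability requires cμ > λ ⇔ c > λ/μ.
λ/μ = 57.45/24.85 = 2.3119
Minimum integer c = ⌊2.3119⌋ + 1 = 3
Check: 3·24.85 = 74.55 > 57.45, while 2·24.85 = 49.70 ≤ 57.45

Final: 3 servers


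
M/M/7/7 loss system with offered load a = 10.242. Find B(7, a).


B(c,a) = (a^c/c!) / Σ_{k=0}^{c} a^k/k!
a^7/7! = 2345.648129
Σ terms (k=0..7): 1.00000 + 10.24200 + 52.44928 + 179.06185 + 458.48786 + 939.16654 + 1603.15728 + 2345.64813 = 5589.212947
B = 2345.648129/5589.212947 = 0.419674

Final: 0.419674


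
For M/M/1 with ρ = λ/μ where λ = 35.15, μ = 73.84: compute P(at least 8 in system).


ρ = 35.15/73.84 = 0.4760
P(N ≥ n) = ρ^n = 0.4760^8 = 0.002637

Final: 0.002637


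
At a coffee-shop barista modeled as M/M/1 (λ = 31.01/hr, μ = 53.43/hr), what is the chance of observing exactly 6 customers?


ρ = 31.01/53.43 = 0.5804
P_n = (1−ρ)·ρ^n = (1 − 0.5804)·0.5804^6 = 0.4196·0.038221 = 0.016038

Final: 0.016038


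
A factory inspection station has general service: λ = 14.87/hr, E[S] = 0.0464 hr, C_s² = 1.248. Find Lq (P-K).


ρ = λ·E[S] = 14.87·0.0464 = 0.6900
Lq = ρ²(1+C_s²)/(2(1−ρ)) = 0.4761·(1+1.248)/(2·0.3100)
= 0.4761·2.2480/0.6201 = 1.72591

Final: 1.72591


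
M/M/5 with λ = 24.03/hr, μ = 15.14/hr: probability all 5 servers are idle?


a = λ/μ = 24.03/15.14 = 1.5872; ρ = a/c = 0.3174
Σ_{k=0}^{4} a^k/k! (terms k=0..4) = 1.00000 + 1.58719 + 1.25958 + 0.66640 + 0.26442 = 4.77759
Tail: a^5/(5!(1−ρ)) = 10.07255/(120·0.6826) = 0.12297
P₀ = 1/(4.77759 + 0.12297) = 1/4.90056 = 0.204058

Final: 0.204058


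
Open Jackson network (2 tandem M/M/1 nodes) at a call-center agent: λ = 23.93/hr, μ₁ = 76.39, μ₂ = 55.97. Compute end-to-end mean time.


Each node sees arrival rate λ = 23.93/hr (tandem ⇒ throughput preserved).
W₁ = 1/(μ₁−λ) = 1/(76.39−23.93) = 0.01906 hr
W₂ = 1/(μ₂−λ) = 1/(55.97−23.93) = 0.03121 hr
W_total = W₁ + W₂ = 0.01906 + 0.03121 = 0.05027 hr

Final: 0.05027 hr


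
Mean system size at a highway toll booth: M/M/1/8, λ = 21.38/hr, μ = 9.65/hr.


ρ = 21.38/9.65 = 2.2155
L = ρ[1 − (K+1)ρ^K + Kρ^(K+1)] / [(1−ρ)(1−ρ^(K+1))]
Numerator: 2.2155·(1 − 9·580.554640 + 8·1286.244373) = 11223.864636
Denominator: (-1.2155)·(-1285.244373) = 1562.271139
L = 11223.864636/1562.271139 = 7.1843

Final: 7.1843


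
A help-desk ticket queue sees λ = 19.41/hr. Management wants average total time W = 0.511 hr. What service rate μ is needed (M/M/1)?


W = 1/(μ−λ) ⇒ μ − λ = 1/W = 1/0.511 = 1.9569
μ = λ + 1/W = 19.41 + 1.9569 = 21.3669 per hr

Final: 21.3669 /hr


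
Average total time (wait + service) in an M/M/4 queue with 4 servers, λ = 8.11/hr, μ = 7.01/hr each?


a = 1.1569; ρ = 0.2892; P₀ = 0.313553
Lq = P₀·a^c·ρ/(c!(1−ρ)²) = 0.01340
Wq = Lq/λ = 0.01340/8.11 = 0.001652 hr
W = Wq + 1/μ = 0.001652 + 0.14265 = 0.14431 hr

Final: 0.14431 hr


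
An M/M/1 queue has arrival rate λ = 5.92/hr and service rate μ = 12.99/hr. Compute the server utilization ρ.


ρ = λ/μ = 5.92/12.99 = 0.4557

Final: 0.4557


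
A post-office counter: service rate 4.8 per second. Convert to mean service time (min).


Mean service time = 1/μ = 1/4.8 second = 0.20833 second
In minutes: 0.20833 × 0.0166667 = 0.003472 min

Final: 0.003472 min


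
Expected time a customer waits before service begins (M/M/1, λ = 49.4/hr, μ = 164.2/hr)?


ρ = 49.4/164.2 = 0.3009
Wq = ρ/(μ−λ) = 0.3009/(164.2 − 49.4) = 0.3009/114.80 = 0.002621 hr

Final: 0.002621 hr


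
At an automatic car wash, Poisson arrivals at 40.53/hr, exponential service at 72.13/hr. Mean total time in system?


W = 1/(μ−λ) = 1/(72.13 − 40.53) = 1/31.60 = 0.03165 hr

Final: 0.03165 hr


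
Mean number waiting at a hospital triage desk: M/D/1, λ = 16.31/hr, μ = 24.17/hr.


ρ = 16.31/24.17 = 0.6748
M/D/1: Lq = ρ²/(2(1−ρ)) = 0.4554/(2·0.3252) = 0.70013

Final: 0.70013


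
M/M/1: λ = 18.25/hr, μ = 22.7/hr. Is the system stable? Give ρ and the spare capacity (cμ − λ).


Total capacity cμ = 1·22.7 = 22.70/hr
ρ = λ/(cμ) = 18.25/22.70 = 0.8040
Stable ⇔ ρ < 1: YES
Spare capacity = cμ − λ = 22.70 − 18.25 = 4.45/hr

Final: ρ = 0.8040; stable; margin = 4.45/hr


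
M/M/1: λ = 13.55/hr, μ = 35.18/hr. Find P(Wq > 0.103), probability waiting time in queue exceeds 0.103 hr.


ρ = 13.55/35.18 = 0.3852
P(Wq > t) = ρ·e^{−(μ−λ)t} = 0.3852·e^{−2.2279}
= 0.3852·0.107756 = 0.041503

Final: 0.041503


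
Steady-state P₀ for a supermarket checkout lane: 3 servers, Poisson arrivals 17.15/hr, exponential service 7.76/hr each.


a = λ/μ = 17.15/7.76 = 2.2101; ρ = a/c = 0.7367
Σ_{k=0}^{2} a^k/k! (terms k=0..2) = 1.00000 + 2.21005 + 2.44216 = 5.65222
Tail: a^3/(3!(1−ρ)) = 10.79462/(6·0.2633) = 6.83248
P₀ = 1/(5.65222 + 6.83248) = 1/12.48470 = 0.080098

Final: 0.080098


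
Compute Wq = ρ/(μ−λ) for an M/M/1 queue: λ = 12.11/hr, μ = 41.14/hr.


ρ = 12.11/41.14 = 0.2944
Wq = ρ/(μ−λ) = 0.2944/(41.14 − 12.11) = 0.2944/29.03 = 0.01014 hr

Final: 0.01014 hr


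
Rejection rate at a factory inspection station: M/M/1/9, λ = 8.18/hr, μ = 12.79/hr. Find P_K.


ρ = λ/μ = 8.18/12.79 = 0.6396
P_K = (1−ρ)ρ^K/(1−ρ^(K+1)) = (0.3604·0.017904)/(1 − 0.011451)
= 0.006453/0.988549 = 0.006528

Final: 0.006528


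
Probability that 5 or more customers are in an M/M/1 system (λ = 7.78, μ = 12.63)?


ρ = 7.78/12.63 = 0.6160
P(N ≥ n) = ρ^n = 0.6160^5 = 0.088691

Final: 0.088691


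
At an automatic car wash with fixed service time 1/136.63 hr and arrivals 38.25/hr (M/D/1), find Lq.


ρ = 38.25/136.63 = 0.2800
M/D/1: Lq = ρ²/(2(1−ρ)) = 0.07837/(2·0.7200) = 0.05442

Final: 0.05442


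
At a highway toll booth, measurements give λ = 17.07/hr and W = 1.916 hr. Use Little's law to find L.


L = λW = 17.07·1.916 = 32.7061

Final: 32.7061


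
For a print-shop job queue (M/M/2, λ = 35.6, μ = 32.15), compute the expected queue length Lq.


a = λ/μ = 1.1073; ρ = a/2 = 0.5537
P₀ = 0.287287
Lq = P₀·a^c·ρ / (c!·(1−ρ)²) = 0.287287·1.22613·0.5537/(2·0.19922)
= 0.48946

Final: 0.48946


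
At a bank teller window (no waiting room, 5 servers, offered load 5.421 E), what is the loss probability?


B(c,a) = (a^c/c!) / Σ_{k=0}^{c} a^k/k!
a^5/5! = 39.013579
Σ terms (k=0..5): 1.00000 + 5.42100 + 14.69362 + 26.55137 + 35.98375 + 39.01358 = 122.663319
B = 39.013579/122.663319 = 0.318054

Final: 0.318054


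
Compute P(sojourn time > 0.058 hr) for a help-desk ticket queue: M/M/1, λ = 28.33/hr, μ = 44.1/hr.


W ~ Exponential(μ−λ) for M/M/1.
μ − λ = 44.1 − 28.33 = 15.7700
P(W > t) = e^{−(μ−λ)t} = e^{−0.9147} = 0.400653

Final: 0.400653


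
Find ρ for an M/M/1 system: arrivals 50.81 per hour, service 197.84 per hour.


ρ = λ/μ = 50.81/197.84 = 0.2568

Final: 0.2568


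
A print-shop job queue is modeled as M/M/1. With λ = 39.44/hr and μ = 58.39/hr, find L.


ρ = λ/μ = 39.44/58.39 = 0.6755
L = ρ/(1−ρ) = 0.6755/(1 − 0.6755) = 0.6755/0.3245 = 2.0813

Final: 2.0813


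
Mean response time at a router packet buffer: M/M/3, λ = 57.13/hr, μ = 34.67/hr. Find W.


a = 1.6478; ρ = 0.5493; P₀ = 0.176679
Lq = P₀·a^c·ρ/(c!(1−ρ)²) = 0.35623
Wq = Lq/λ = 0.35623/57.13 = 0.006235 hr
W = Wq + 1/μ = 0.006235 + 0.02884 = 0.03508 hr

Final: 0.03508 hr


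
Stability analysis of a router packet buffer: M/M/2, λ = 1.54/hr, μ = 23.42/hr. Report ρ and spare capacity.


Total capacity cμ = 2·23.42 = 46.84/hr
ρ = λ/(cμ) = 1.54/46.84 = 0.03288
Stable ⇔ ρ < 1: YES
Spare capacity = cμ − λ = 46.84 − 1.54 = 45.30/hr

Final: ρ = 0.03288; stable; margin = 45.30/hr


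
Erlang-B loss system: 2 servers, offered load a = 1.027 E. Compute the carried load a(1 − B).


B(2,1.027) = 0.206456 (Erlang-B)
Carried load = a(1 − B) = 1.027·(1 − 0.206456) = 1.027·0.793544 = 0.8150 E

Final: 0.8150 Erlangs


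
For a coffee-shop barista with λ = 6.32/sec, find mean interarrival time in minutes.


Mean interarrival time = 1/λ = 1/6.32 second = 0.15823 second
In minutes: 0.15823 × 0.0166667 = 0.002637 min

Final: 0.002637 min


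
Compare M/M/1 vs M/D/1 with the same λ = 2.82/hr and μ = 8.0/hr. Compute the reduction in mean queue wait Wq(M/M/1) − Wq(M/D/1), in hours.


ρ = 2.82/8.0 = 0.3525
Wq(M/M/1) = ρ/(μ−λ) = 0.3525/5.18 = 0.06805 hr
Wq(M/D/1) = ρ/(2(μ−λ)) = 0.03403 hr
Savings = 0.06805 − 0.03403 = 0.03403 hr

Final: 0.03403 hr


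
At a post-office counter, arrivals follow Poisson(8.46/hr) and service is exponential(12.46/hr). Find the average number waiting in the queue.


ρ = 8.46/12.46 = 0.6790
Lq = ρ²/(1−ρ) = 0.4610/0.3210 = 1.4360

Final: 1.4360


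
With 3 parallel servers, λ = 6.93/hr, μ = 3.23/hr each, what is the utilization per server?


ρ = λ/(cμ) = 6.93/(3·3.23) = 6.93/9.69 = 0.7152

Final: 0.7152


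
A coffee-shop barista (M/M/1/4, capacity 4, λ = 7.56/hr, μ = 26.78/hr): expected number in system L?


ρ = 7.56/26.78 = 0.2823
L = ρ[1 − (K+1)ρ^K + Kρ^(K+1)] / [(1−ρ)(1−ρ^(K+1))]
Numerator: 0.2823·(1 − 5·0.006351 + 4·0.001793) = 0.275360
Denominator: (0.7177)·(0.998207) = 0.716413
L = 0.275360/0.716413 = 0.3844

Final: 0.3844


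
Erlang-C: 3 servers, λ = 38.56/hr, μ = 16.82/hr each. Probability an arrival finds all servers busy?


a = λ/μ = 2.2925; ρ = a/3 = 0.7642
P₀ = 0.069275 (from M/M/c formula)
C(c,a) = [a^c/(c!(1−ρ))]·P₀ = [12.04850/(6·0.2358)]·0.069275
= 8.51495·0.069275 = 0.589872

Final: 0.589872


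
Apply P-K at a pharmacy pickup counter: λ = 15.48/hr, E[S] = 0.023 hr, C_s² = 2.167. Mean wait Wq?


ρ = λ·E[S] = 15.48·0.023 = 0.3560
E[S²] = E[S]²(1+C_s²) = 0.023²·(1+2.167) = 0.001675
Wq = λ·E[S²]/(2(1−ρ)) = 15.48·0.001675/(2·0.6440) = 0.02014 hr

Final: 0.02014 hr


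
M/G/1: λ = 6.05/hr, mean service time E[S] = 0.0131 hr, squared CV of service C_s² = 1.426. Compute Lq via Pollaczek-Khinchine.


ρ = λ·E[S] = 6.05·0.0131 = 0.07926
Lq = ρ²(1+C_s²)/(2(1−ρ)) = 0.006281·(1+1.426)/(2·0.9207)
= 0.006281·2.4260/1.8415 = 0.008275

Final: 0.008275


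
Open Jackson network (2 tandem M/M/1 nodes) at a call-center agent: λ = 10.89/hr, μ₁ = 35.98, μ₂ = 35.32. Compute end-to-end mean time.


Each node sees arrival rate λ = 10.89/hr (tandem ⇒ throughput preserved).
W₁ = 1/(μ₁−λ) = 1/(35.98−10.89) = 0.03986 hr
W₂ = 1/(μ₂−λ) = 1/(35.32−10.89) = 0.04093 hr
W_total = W₁ + W₂ = 0.03986 + 0.04093 = 0.08079 hr

Final: 0.08079 hr


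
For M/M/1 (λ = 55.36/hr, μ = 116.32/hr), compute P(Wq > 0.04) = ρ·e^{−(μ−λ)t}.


ρ = 55.36/116.32 = 0.4759
P(Wq > t) = ρ·e^{−(μ−λ)t} = 0.4759·e^{−2.4384}
= 0.4759·0.087300 = 0.041549

Final: 0.041549


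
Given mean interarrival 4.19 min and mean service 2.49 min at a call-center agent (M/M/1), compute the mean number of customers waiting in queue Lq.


λ = 60/4.19 = 14.3198 /hr
μ = 60/2.49 = 24.0964 /hr
ρ = λ/μ = 14.3198/24.0964 = 0.5943
Lq = ρ²/(1−ρ) = 0.3532/0.4057 = 0.8704

Final: 0.8704


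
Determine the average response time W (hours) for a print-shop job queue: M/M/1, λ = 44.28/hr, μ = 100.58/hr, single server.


W = 1/(μ−λ) = 1/(100.58 − 44.28) = 1/56.30 = 0.01776 hr

Final: 0.01776 hr


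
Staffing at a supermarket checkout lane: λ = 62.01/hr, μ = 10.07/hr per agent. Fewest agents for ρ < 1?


Stability requires cμ > λ ⇔ c > λ/μ.
λ/μ = 62.01/10.07 = 6.1579
Minimum integer c = ⌊6.1579⌋ + 1 = 7
Check: 7·10.07 = 70.49 > 62.01, while 6·10.07 = 60.42 ≤ 62.01

Final: 7 servers


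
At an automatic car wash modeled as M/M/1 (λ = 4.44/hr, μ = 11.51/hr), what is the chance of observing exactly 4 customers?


ρ = 4.44/11.51 = 0.3858
P_n = (1−ρ)·ρ^n = (1 − 0.3858)·0.3858^4 = 0.6142·0.022143 = 0.013601

Final: 0.013601


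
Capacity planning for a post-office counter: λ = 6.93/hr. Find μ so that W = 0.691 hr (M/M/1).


W = 1/(μ−λ) ⇒ μ − λ = 1/W = 1/0.691 = 1.4472
μ = λ + 1/W = 6.93 + 1.4472 = 8.3772 per hr

Final: 8.3772 /hr


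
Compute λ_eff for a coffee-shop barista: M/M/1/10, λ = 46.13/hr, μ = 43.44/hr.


ρ = 1.0619; P_K = (1−ρ)ρ^10/(1−ρ^11) = 0.120577
λ_eff = λ(1 − P_K) = 46.13·(1 − 0.120577) = 46.13·0.879423 = 40.5678 /hr

Final: 40.5678 /hr


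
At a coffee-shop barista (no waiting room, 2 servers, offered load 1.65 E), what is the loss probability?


B(c,a) = (a^c/c!) / Σ_{k=0}^{c} a^k/k!
a^2/2! = 1.361250
Σ terms (k=0..2): 1.00000 + 1.65000 + 1.36125 = 4.011250
B = 1.361250/4.011250 = 0.339358

Final: 0.339358


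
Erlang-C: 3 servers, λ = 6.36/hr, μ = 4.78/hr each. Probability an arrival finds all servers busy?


a = λ/μ = 1.3305; ρ = a/3 = 0.4435
P₀ = 0.255024 (from M/M/c formula)
C(c,a) = [a^c/(c!(1−ρ))]·P₀ = [2.35552/(6·0.5565)]·0.255024
= 0.70548·0.255024 = 0.179914

Final: 0.179914


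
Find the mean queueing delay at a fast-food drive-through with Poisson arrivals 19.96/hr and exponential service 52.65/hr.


ρ = 19.96/52.65 = 0.3791
Wq = ρ/(μ−λ) = 0.3791/(52.65 − 19.96) = 0.3791/32.69 = 0.01160 hr

Final: 0.01160 hr


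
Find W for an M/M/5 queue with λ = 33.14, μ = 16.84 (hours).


a = 1.9679; ρ = 0.3936; P₀ = 0.138791
Lq = P₀·a^c·ρ/(c!(1−ρ)²) = 0.03654
Wq = Lq/λ = 0.03654/33.14 = 0.001103 hr
W = Wq + 1/μ = 0.001103 + 0.05938 = 0.06048 hr

Final: 0.06048 hr


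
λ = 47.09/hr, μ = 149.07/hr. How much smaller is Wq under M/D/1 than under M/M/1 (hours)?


ρ = 47.09/149.07 = 0.3159
Wq(M/M/1) = ρ/(μ−λ) = 0.3159/101.98 = 0.003098 hr
Wq(M/D/1) = ρ/(2(μ−λ)) = 0.001549 hr
Savings = 0.003098 − 0.001549 = 0.001549 hr

Final: 0.001549 hr


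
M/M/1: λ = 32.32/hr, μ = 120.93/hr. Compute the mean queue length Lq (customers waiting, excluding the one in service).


ρ = 32.32/120.93 = 0.2673
Lq = ρ²/(1−ρ) = 0.07143/0.7327 = 0.09748

Final: 0.09748


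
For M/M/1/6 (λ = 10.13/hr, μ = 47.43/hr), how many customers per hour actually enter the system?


ρ = 0.2136; P_K = (1−ρ)ρ^6/(1−ρ^7) = 0.00007465
λ_eff = λ(1 − P_K) = 10.13·(1 − 0.00007465) = 10.13·0.999925 = 10.1292 /hr

Final: 10.1292 /hr


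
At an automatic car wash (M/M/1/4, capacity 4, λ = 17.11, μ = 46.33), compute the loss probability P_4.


ρ = λ/μ = 17.11/46.33 = 0.3693
P_K = (1−ρ)ρ^K/(1−ρ^(K+1)) = (0.6307·0.018602)/(1 − 0.006870)
= 0.011732/0.993130 = 0.011813

Final: 0.011813


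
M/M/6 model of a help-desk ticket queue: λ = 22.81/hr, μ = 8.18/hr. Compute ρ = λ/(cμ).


ρ = λ/(cμ) = 22.81/(6·8.18) = 22.81/49.08 = 0.4648

Final: 0.4648


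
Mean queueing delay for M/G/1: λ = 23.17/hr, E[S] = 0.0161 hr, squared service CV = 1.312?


ρ = λ·E[S] = 23.17·0.0161 = 0.3730
E[S²] = E[S]²(1+C_s²) = 0.0161²·(1+1.312) = 0.0005993
Wq = λ·E[S²]/(2(1−ρ)) = 23.17·0.0005993/(2·0.6270) = 0.01107 hr

Final: 0.01107 hr


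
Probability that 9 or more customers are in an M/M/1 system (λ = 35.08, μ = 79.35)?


ρ = 35.08/79.35 = 0.4421
P(N ≥ n) = ρ^n = 0.4421^9 = 0.0006451

Final: 0.0006451


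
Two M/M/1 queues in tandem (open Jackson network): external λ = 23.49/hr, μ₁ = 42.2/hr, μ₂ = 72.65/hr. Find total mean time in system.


Each node sees arrival rate λ = 23.49/hr (tandem ⇒ throughput preserved).
W₁ = 1/(μ₁−λ) = 1/(42.2−23.49) = 0.05345 hr
W₂ = 1/(μ₂−λ) = 1/(72.65−23.49) = 0.02034 hr
W_total = W₁ + W₂ = 0.05345 + 0.02034 = 0.07379 hr

Final: 0.07379 hr


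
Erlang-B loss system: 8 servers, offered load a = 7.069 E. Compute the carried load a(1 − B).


B(8,7.069) = 0.182790 (Erlang-B)
Carried load = a(1 − B) = 7.069·(1 − 0.182790) = 7.069·0.817210 = 5.7769 E

Final: 5.7769 Erlangs


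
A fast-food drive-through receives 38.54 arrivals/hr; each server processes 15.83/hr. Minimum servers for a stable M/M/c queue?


Stability requires cμ > λ ⇔ c > λ/μ.
λ/μ = 38.54/15.83 = 2.4346
Minimum integer c = ⌊2.4346⌋ + 1 = 3
Check: 3·15.83 = 47.49 > 38.54, while 2·15.83 = 31.66 ≤ 38.54

Final: 3 servers


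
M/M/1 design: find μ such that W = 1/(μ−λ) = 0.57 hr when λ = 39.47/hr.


W = 1/(μ−λ) ⇒ μ − λ = 1/W = 1/0.57 = 1.7544
μ = λ + 1/W = 39.47 + 1.7544 = 41.2244 per hr

Final: 41.2244 /hr


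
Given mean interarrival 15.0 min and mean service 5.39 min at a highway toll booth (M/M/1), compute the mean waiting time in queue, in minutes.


λ = 60/15.0 = 4.0000 /hr
μ = 60/5.39 = 11.1317 /hr
ρ = λ/μ = 4.0000/11.1317 = 0.3593
Wq = ρ/(μ−λ) = 0.3593/(11.1317−4.0000) = 0.05039 hr
In minutes: 0.05039·60 = 3.023 min

Final: 3.023 min


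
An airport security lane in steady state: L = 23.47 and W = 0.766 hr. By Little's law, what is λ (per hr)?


λ = L/W = 23.47/0.766 = 30.6397 /hr

Final: 30.6397 /hr


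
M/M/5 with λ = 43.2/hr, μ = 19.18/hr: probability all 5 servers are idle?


a = λ/μ = 43.2/19.18 = 2.2523; ρ = a/c = 0.4505
Σ_{k=0}^{4} a^k/k! (terms k=0..4) = 1.00000 + 2.25235 + 2.53653 + 1.90438 + 1.07233 = 8.76559
Tail: a^5/(5!(1−ρ)) = 57.96632/(120·0.5495) = 0.87903
P₀ = 1/(8.76559 + 0.87903) = 1/9.64462 = 0.103685

Final: 0.103685


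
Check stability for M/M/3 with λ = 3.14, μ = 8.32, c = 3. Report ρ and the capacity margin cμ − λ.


Total capacity cμ = 3·8.32 = 24.96/hr
ρ = λ/(cμ) = 3.14/24.96 = 0.1258
Stable ⇔ ρ < 1: YES
Spare capacity = cμ − λ = 24.96 − 3.14 = 21.82/hr

Final: ρ = 0.1258; stable; margin = 21.82/hr


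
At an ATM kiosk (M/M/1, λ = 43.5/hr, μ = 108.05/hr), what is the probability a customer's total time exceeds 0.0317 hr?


W ~ Exponential(μ−λ) for M/M/1.
μ − λ = 108.05 − 43.5 = 64.5500
P(W > t) = e^{−(μ−λ)t} = e^{−2.0462} = 0.129221

Final: 0.129221


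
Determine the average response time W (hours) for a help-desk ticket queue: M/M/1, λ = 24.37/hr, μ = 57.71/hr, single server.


W = 1/(μ−λ) = 1/(57.71 − 24.37) = 1/33.34 = 0.02999 hr

Final: 0.02999 hr


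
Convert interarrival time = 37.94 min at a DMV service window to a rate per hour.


λ = 1/(interarrival time) in consistent units.
1 hour = 60 min, so λ = 60/37.94 = 1.5814 per hour

Final: 1.5814 /hr


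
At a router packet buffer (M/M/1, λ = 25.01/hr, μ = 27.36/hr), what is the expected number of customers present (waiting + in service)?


ρ = λ/μ = 25.01/27.36 = 0.9141
L = ρ/(1−ρ) = 0.9141/(1 − 0.9141) = 0.9141/0.08589 = 10.6426

Final: 10.6426


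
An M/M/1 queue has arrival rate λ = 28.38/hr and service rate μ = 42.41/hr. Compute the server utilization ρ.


ρ = λ/μ = 28.38/42.41 = 0.6692

Final: 0.6692


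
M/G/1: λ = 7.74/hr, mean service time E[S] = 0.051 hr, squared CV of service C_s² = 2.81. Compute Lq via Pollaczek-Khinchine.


ρ = λ·E[S] = 7.74·0.051 = 0.3947
Lq = ρ²(1+C_s²)/(2(1−ρ)) = 0.1558·(1+2.81)/(2·0.6053)
= 0.1558·3.8100/1.2105 = 0.49043

Final: 0.49043


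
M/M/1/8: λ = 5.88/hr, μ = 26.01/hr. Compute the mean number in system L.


ρ = 5.88/26.01 = 0.2261
L = ρ[1 − (K+1)ρ^K + Kρ^(K+1)] / [(1−ρ)(1−ρ^(K+1))]
Numerator: 0.2261·(1 − 9·0.000006822 + 8·0.000001542) = 0.226056
Denominator: (0.7739)·(0.999998) = 0.773932
L = 0.226056/0.773932 = 0.2921

Final: 0.2921


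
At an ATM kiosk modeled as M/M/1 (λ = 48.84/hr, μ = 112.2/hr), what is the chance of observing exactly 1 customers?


ρ = 48.84/112.2 = 0.4353
P_n = (1−ρ)·ρ^n = (1 − 0.4353)·0.4353^1 = 0.5647·0.435294 = 0.245813

Final: 0.245813


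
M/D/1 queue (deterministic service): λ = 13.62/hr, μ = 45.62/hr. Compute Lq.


ρ = 13.62/45.62 = 0.2986
M/D/1: Lq = ρ²/(2(1−ρ)) = 0.08913/(2·0.7014) = 0.06354

Final: 0.06354


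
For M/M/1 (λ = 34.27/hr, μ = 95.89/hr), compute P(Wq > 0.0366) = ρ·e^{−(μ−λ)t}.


ρ = 34.27/95.89 = 0.3574
P(Wq > t) = ρ·e^{−(μ−λ)t} = 0.3574·e^{−2.2553}
= 0.3574·0.104843 = 0.037470

Final: 0.037470


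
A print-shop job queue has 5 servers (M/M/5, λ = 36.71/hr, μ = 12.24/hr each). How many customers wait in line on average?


a = λ/μ = 2.9992; ρ = a/5 = 0.5998
P₀ = 0.046690
Lq = P₀·a^c·ρ / (c!·(1−ρ)²) = 0.046690·242.66930·0.5998/(120·0.16013)
= 0.35368

Final: 0.35368


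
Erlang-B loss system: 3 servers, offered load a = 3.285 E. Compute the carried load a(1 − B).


B(3,3.285) = 0.379002 (Erlang-B)
Carried load = a(1 − B) = 3.285·(1 − 0.379002) = 3.285·0.620998 = 2.0400 E

Final: 2.0400 Erlangs


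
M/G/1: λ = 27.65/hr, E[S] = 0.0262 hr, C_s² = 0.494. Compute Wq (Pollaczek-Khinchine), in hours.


ρ = λ·E[S] = 27.65·0.0262 = 0.7244
E[S²] = E[S]²(1+C_s²) = 0.0262²·(1+0.494) = 0.001026
Wq = λ·E[S²]/(2(1−ρ)) = 27.65·0.001026/(2·0.2756) = 0.05145 hr

Final: 0.05145 hr


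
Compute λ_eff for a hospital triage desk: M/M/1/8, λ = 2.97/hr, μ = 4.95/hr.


ρ = 0.6000; P_K = (1−ρ)ρ^8/(1−ρ^9) = 0.006787
λ_eff = λ(1 − P_K) = 2.97·(1 − 0.006787) = 2.97·0.993213 = 2.9498 /hr

Final: 2.9498 /hr


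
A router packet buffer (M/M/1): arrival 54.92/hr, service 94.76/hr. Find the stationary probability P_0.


ρ = 54.92/94.76 = 0.5796
P_n = (1−ρ)·ρ^n = (1 − 0.5796)·0.5796^0 = 0.4204·1.000000 = 0.420431

Final: 0.420431


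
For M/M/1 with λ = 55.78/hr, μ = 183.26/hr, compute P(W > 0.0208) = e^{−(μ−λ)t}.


W ~ Exponential(μ−λ) for M/M/1.
μ − λ = 183.26 − 55.78 = 127.4800
P(W > t) = e^{−(μ−λ)t} = e^{−2.6516} = 0.070539

Final: 0.070539


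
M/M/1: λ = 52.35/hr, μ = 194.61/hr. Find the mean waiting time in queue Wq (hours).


ρ = 52.35/194.61 = 0.2690
Wq = ρ/(μ−λ) = 0.2690/(194.61 − 52.35) = 0.2690/142.26 = 0.001891 hr

Final: 0.001891 hr


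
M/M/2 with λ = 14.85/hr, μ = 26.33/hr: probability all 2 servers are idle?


a = λ/μ = 14.85/26.33 = 0.5640; ρ = a/c = 0.2820
Σ_{k=0}^{1} a^k/k! (terms k=0..1) = 1.00000 + 0.56400 = 1.56400
Tail: a^2/(2!(1−ρ)) = 0.31809/(2·0.7180) = 0.22151
P₀ = 1/(1.56400 + 0.22151) = 1/1.78551 = 0.560065

Final: 0.560065


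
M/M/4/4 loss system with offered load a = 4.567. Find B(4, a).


B(c,a) = (a^c/c!) / Σ_{k=0}^{c} a^k/k!
a^4/4! = 18.126452
Σ terms (k=0..4): 1.00000 + 4.56700 + 10.42874 + 15.87603 + 18.12645 = 49.998222
B = 18.126452/49.998222 = 0.362542

Final: 0.362542


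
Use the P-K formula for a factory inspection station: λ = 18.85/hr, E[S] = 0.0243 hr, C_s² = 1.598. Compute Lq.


ρ = λ·E[S] = 18.85·0.0243 = 0.4581
Lq = ρ²(1+C_s²)/(2(1−ρ)) = 0.2098·(1+1.598)/(2·0.5419)
= 0.2098·2.5980/1.0839 = 0.50291

Final: 0.50291


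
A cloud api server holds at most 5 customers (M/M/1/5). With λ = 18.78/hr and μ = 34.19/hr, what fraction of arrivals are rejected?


ρ = λ/μ = 18.78/34.19 = 0.5493
P_K = (1−ρ)ρ^K/(1−ρ^(K+1)) = (0.4507·0.050001)/(1 − 0.027465)
= 0.022536/0.972535 = 0.023173

Final: 0.023173


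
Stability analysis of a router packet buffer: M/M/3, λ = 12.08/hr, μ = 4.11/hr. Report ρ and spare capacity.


Total capacity cμ = 3·4.11 = 12.33/hr
ρ = λ/(cμ) = 12.08/12.33 = 0.9797
Stable ⇔ ρ < 1: YES
Spare capacity = cμ − λ = 12.33 − 12.08 = 0.25/hr

Final: ρ = 0.9797; stable; margin = 0.25/hr


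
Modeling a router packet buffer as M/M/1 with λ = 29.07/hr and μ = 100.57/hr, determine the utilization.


ρ = λ/μ = 29.07/100.57 = 0.2891

Final: 0.2891


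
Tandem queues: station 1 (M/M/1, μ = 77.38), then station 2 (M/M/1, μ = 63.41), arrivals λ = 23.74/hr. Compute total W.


Each node sees arrival rate λ = 23.74/hr (tandem ⇒ throughput preserved).
W₁ = 1/(μ₁−λ) = 1/(77.38−23.74) = 0.01864 hr
W₂ = 1/(μ₂−λ) = 1/(63.41−23.74) = 0.02521 hr
W_total = W₁ + W₂ = 0.01864 + 0.02521 = 0.04385 hr

Final: 0.04385 hr


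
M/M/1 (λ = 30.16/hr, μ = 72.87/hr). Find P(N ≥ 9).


ρ = 30.16/72.87 = 0.4139
P(N ≥ n) = ρ^n = 0.4139^9 = 0.0003564

Final: 0.0003564


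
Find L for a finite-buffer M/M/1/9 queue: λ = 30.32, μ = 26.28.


ρ = 30.32/26.28 = 1.1537
L = ρ[1 − (K+1)ρ^K + Kρ^(K+1)] / [(1−ρ)(1−ρ^(K+1))]
Numerator: 1.1537·(1 − 10·3.621884 + 9·4.178673) = 2.756508
Denominator: (-0.1537)·(-3.178673) = 0.488654
L = 2.756508/0.488654 = 5.6410

Final: 5.6410


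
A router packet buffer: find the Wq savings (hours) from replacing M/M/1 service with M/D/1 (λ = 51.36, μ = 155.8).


ρ = 51.36/155.8 = 0.3297
Wq(M/M/1) = ρ/(μ−λ) = 0.3297/104.44 = 0.003156 hr
Wq(M/D/1) = ρ/(2(μ−λ)) = 0.001578 hr
Savings = 0.003156 − 0.001578 = 0.001578 hr

Final: 0.001578 hr


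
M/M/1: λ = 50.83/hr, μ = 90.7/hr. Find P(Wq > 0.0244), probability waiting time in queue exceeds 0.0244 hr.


ρ = 50.83/90.7 = 0.5604
P(Wq > t) = ρ·e^{−(μ−λ)t} = 0.5604·e^{−0.9728}
= 0.5604·0.378013 = 0.211845

Final: 0.211845


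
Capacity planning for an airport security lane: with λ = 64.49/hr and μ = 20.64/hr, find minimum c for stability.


Stability requires cμ > λ ⇔ c > λ/μ.
λ/μ = 64.49/20.64 = 3.1245
Minimum integer c = ⌊3.1245⌋ + 1 = 4
Check: 4·20.64 = 82.56 > 64.49, while 3·20.64 = 61.92 ≤ 64.49

Final: 4 servers


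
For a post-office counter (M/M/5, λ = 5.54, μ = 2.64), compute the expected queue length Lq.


a = λ/μ = 2.0985; ρ = a/5 = 0.4197
P₀ = 0.121465
Lq = P₀·a^c·ρ / (c!·(1−ρ)²) = 0.121465·40.69389·0.4197/(120·0.33675)
= 0.05134

Final: 0.05134


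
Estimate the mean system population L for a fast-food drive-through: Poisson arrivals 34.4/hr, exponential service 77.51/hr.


ρ = λ/μ = 34.4/77.51 = 0.4438
L = ρ/(1−ρ) = 0.4438/(1 − 0.4438) = 0.4438/0.5562 = 0.7980

Final: 0.7980


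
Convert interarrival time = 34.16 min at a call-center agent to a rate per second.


λ = 1/(interarrival time) in consistent units.
1 second = 0.0166667 min, so λ = 0.0166667/34.16 = 0.0004879 per second

Final: 0.0004879 /sec


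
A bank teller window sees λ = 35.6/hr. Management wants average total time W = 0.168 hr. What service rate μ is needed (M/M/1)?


W = 1/(μ−λ) ⇒ μ − λ = 1/W = 1/0.168 = 5.9524
μ = λ + 1/W = 35.6 + 5.9524 = 41.5524 per hr

Final: 41.5524 /hr


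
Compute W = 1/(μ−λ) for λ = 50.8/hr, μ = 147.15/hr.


W = 1/(μ−λ) = 1/(147.15 − 50.8) = 1/96.35 = 0.01038 hr

Final: 0.01038 hr


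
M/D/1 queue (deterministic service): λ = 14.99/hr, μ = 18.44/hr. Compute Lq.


ρ = 14.99/18.44 = 0.8129
M/D/1: Lq = ρ²/(2(1−ρ)) = 0.6608/(2·0.1871) = 1.76601

Final: 1.76601


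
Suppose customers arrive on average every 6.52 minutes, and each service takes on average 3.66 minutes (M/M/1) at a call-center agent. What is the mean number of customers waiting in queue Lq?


λ = 60/6.52 = 9.2025 /hr
μ = 60/3.66 = 16.3934 /hr
ρ = λ/μ = 9.2025/16.3934 = 0.5613
Lq = ρ²/(1−ρ) = 0.3151/0.4387 = 0.7184

Final: 0.7184


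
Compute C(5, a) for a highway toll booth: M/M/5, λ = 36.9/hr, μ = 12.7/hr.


a = λ/μ = 2.9055; ρ = a/5 = 0.5811
P₀ = 0.051804 (from M/M/c formula)
C(c,a) = [a^c/(c!(1−ρ))]·P₀ = [207.06811/(120·0.4189)]·0.051804
= 4.11931·0.051804 = 0.213399

Final: 0.213399


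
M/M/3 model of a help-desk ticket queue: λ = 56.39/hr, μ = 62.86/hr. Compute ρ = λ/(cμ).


ρ = λ/(cμ) = 56.39/(3·62.86) = 56.39/188.58 = 0.2990

Final: 0.2990


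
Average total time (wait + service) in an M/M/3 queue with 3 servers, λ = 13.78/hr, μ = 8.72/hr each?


a = 1.5803; ρ = 0.5268; P₀ = 0.191617
Lq = P₀·a^c·ρ/(c!(1−ρ)²) = 0.29643
Wq = Lq/λ = 0.29643/13.78 = 0.02151 hr
W = Wq + 1/μ = 0.02151 + 0.11468 = 0.13619 hr

Final: 0.13619 hr


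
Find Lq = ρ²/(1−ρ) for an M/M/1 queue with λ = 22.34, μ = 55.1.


ρ = 22.34/55.1 = 0.4054
Lq = ρ²/(1−ρ) = 0.1644/0.5946 = 0.2765

Final: 0.2765


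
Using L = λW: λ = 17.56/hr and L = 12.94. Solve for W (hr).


W = L/λ = 12.94/17.56 = 0.7369 hr

Final: 0.7369 hr


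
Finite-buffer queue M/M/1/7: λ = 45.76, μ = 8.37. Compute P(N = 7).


ρ = λ/μ = 45.76/8.37 = 5.4671
P_K = (1−ρ)ρ^K/(1−ρ^(K+1)) = (-4.4671·145990.267570)/(1 − 798149.897732)
= -652159.630162/-798148.897732 = 0.817090

Final: 0.817090


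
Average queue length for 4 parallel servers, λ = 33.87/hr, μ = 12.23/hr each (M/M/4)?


a = λ/μ = 2.7694; ρ = a/4 = 0.6924
P₀ = 0.052325
Lq = P₀·a^c·ρ / (c!·(1−ρ)²) = 0.052325·58.82405·0.6924/(24·0.09465)
= 0.93817

Final: 0.93817


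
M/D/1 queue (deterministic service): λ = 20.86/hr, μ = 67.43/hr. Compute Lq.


ρ = 20.86/67.43 = 0.3094
M/D/1: Lq = ρ²/(2(1−ρ)) = 0.09570/(2·0.6906) = 0.06928

Final: 0.06928


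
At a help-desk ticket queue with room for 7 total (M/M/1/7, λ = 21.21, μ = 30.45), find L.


ρ = 21.21/30.45 = 0.6966
L = ρ[1 − (K+1)ρ^K + Kρ^(K+1)] / [(1−ρ)(1−ρ^(K+1))]
Numerator: 0.6966·(1 − 8·0.079556 + 7·0.055415) = 0.523428
Denominator: (0.3034)·(0.944585) = 0.286633
L = 0.523428/0.286633 = 1.8261

Final: 1.8261


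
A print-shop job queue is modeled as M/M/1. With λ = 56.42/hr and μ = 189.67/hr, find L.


ρ = λ/μ = 56.42/189.67 = 0.2975
L = ρ/(1−ρ) = 0.2975/(1 − 0.2975) = 0.2975/0.7025 = 0.4234

Final: 0.4234


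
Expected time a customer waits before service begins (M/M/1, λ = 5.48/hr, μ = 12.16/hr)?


ρ = 5.48/12.16 = 0.4507
Wq = ρ/(μ−λ) = 0.4507/(12.16 − 5.48) = 0.4507/6.68 = 0.06746 hr

Final: 0.06746 hr


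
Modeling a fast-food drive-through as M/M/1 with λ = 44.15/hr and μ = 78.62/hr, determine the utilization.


ρ = λ/μ = 44.15/78.62 = 0.5616

Final: 0.5616


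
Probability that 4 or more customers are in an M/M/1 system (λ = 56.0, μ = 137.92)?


ρ = 56.0/137.92 = 0.4060
P(N ≥ n) = ρ^n = 0.4060^4 = 0.027180

Final: 0.027180


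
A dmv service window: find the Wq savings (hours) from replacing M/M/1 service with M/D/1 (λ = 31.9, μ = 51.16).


ρ = 31.9/51.16 = 0.6235
Wq(M/M/1) = ρ/(μ−λ) = 0.6235/19.26 = 0.03237 hr
Wq(M/D/1) = ρ/(2(μ−λ)) = 0.01619 hr
Savings = 0.03237 − 0.01619 = 0.01619 hr

Final: 0.01619 hr


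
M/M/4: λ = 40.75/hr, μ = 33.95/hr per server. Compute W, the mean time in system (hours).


a = 1.2003; ρ = 0.3001; P₀ = 0.300082
Lq = P₀·a^c·ρ/(c!(1−ρ)²) = 0.01590
Wq = Lq/λ = 0.01590/40.75 = 0.0003901 hr
W = Wq + 1/μ = 0.0003901 + 0.02946 = 0.02985 hr

Final: 0.02985 hr


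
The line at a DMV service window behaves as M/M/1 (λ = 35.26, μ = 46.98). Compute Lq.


ρ = 35.26/46.98 = 0.7505
Lq = ρ²/(1−ρ) = 0.5633/0.2495 = 2.2580

Final: 2.2580


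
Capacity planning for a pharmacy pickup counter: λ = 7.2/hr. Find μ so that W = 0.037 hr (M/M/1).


W = 1/(μ−λ) ⇒ μ − λ = 1/W = 1/0.037 = 27.0270
μ = λ + 1/W = 7.2 + 27.0270 = 34.2270 per hr

Final: 34.2270 /hr


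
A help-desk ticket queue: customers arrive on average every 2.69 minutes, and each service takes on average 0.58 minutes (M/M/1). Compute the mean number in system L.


λ = 60/2.69 = 22.3048 /hr
μ = 60/0.58 = 103.4483 /hr
ρ = λ/μ = 22.3048/103.4483 = 0.2156
L = ρ/(1−ρ) = 0.2156/0.7844 = 0.2749

Final: 0.2749


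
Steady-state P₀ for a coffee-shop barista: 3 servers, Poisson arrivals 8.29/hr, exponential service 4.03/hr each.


a = λ/μ = 8.29/4.03 = 2.0571; ρ = a/c = 0.6857
Σ_{k=0}^{2} a^k/k! (terms k=0..2) = 1.00000 + 2.05707 + 2.11577 = 5.17284
Tail: a^3/(3!(1−ρ)) = 8.70459/(6·0.3143) = 4.61572
P₀ = 1/(5.17284 + 4.61572) = 1/9.78857 = 0.102160

Final: 0.102160


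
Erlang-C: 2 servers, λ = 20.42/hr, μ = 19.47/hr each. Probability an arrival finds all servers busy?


a = λ/μ = 1.0488; ρ = a/2 = 0.5244
P₀ = 0.311995 (from M/M/c formula)
C(c,a) = [a^c/(c!(1−ρ))]·P₀ = [1.09997/(2·0.4756)]·0.311995
= 1.15639·0.311995 = 0.360788

Final: 0.360788


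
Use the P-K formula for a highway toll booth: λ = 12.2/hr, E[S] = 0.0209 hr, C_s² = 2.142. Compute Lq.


ρ = λ·E[S] = 12.2·0.0209 = 0.2550
Lq = ρ²(1+C_s²)/(2(1−ρ)) = 0.06501·(1+2.142)/(2·0.7450)
= 0.06501·3.1420/1.4900 = 0.13709

Final: 0.13709


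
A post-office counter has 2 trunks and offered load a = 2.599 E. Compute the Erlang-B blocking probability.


B(c,a) = (a^c/c!) / Σ_{k=0}^{c} a^k/k!
a^2/2! = 3.377401
Σ terms (k=0..2): 1.00000 + 2.59900 + 3.37740 = 6.976401
B = 3.377401/6.976401 = 0.484118

Final: 0.484118


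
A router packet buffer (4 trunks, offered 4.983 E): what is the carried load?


B(4,4.983) = 0.396997 (Erlang-B)
Carried load = a(1 − B) = 4.983·(1 − 0.396997) = 4.983·0.603003 = 3.0048 E

Final: 3.0048 Erlangs


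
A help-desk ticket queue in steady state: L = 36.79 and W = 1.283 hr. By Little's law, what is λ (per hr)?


λ = L/W = 36.79/1.283 = 28.6750 /hr

Final: 28.6750 /hr


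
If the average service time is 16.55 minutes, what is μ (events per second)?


μ = 1/(service time) in consistent units.
1 second = 0.0166667 min, so μ = 0.0166667/16.55 = 0.001007 per second

Final: 0.001007 /sec


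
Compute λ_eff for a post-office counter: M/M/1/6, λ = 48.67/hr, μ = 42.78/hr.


ρ = 1.1377; P_K = (1−ρ)ρ^6/(1−ρ^7) = 0.203521
λ_eff = λ(1 − P_K) = 48.67·(1 − 0.203521) = 48.67·0.796479 = 38.7646 /hr

Final: 38.7646 /hr


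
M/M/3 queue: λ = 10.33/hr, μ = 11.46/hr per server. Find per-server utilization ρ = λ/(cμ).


ρ = λ/(cμ) = 10.33/(3·11.46) = 10.33/34.38 = 0.3005

Final: 0.3005


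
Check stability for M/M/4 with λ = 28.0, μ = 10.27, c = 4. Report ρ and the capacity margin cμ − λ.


Total capacity cμ = 4·10.27 = 41.08/hr
ρ = λ/(cμ) = 28.0/41.08 = 0.6816
Stable ⇔ ρ < 1: YES
Spare capacity = cμ − λ = 41.08 − 28.0 = 13.08/hr

Final: ρ = 0.6816; stable; margin = 13.08/hr


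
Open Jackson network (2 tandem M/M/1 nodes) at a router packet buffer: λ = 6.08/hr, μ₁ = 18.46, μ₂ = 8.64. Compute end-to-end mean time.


Each node sees arrival rate λ = 6.08/hr (tandem ⇒ throughput preserved).
W₁ = 1/(μ₁−λ) = 1/(18.46−6.08) = 0.08078 hr
W₂ = 1/(μ₂−λ) = 1/(8.64−6.08) = 0.39062 hr
W_total = W₁ + W₂ = 0.08078 + 0.39062 = 0.47140 hr

Final: 0.47140 hr


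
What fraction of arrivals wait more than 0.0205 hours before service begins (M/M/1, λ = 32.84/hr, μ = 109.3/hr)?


ρ = 32.84/109.3 = 0.3005
P(Wq > t) = ρ·e^{−(μ−λ)t} = 0.3005·e^{−1.5674}
= 0.3005·0.208581 = 0.062670

Final: 0.062670


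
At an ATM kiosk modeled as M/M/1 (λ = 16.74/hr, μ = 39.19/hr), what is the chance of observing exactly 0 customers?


ρ = 16.74/39.19 = 0.4271
P_n = (1−ρ)·ρ^n = (1 − 0.4271)·0.4271^0 = 0.5729·1.000000 = 0.572850

Final: 0.572850


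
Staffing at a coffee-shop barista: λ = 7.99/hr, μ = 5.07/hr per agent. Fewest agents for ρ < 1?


Stability requires cμ > λ ⇔ c > λ/μ.
λ/μ = 7.99/5.07 = 1.5759
Minimum integer c = ⌊1.5759⌋ + 1 = 2
Check: 2·5.07 = 10.14 > 7.99, while 1·5.07 = 5.07 ≤ 7.99

Final: 2 servers


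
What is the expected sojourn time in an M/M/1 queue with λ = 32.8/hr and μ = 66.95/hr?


W = 1/(μ−λ) = 1/(66.95 − 32.8) = 1/34.15 = 0.02928 hr

Final: 0.02928 hr


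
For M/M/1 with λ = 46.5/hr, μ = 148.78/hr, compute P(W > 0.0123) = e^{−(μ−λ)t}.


W ~ Exponential(μ−λ) for M/M/1.
μ − λ = 148.78 − 46.5 = 102.2800
P(W > t) = e^{−(μ−λ)t} = e^{−1.2580} = 0.284209

Final: 0.284209


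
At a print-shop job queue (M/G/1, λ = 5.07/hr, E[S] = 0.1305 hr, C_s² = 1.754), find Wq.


ρ = λ·E[S] = 5.07·0.1305 = 0.6616
E[S²] = E[S]²(1+C_s²) = 0.1305²·(1+1.754) = 0.046901
Wq = λ·E[S²]/(2(1−ρ)) = 5.07·0.046901/(2·0.3384) = 0.35138 hr

Final: 0.35138 hr


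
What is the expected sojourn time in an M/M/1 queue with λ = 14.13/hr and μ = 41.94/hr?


W = 1/(μ−λ) = 1/(41.94 − 14.13) = 1/27.81 = 0.03596 hr

Final: 0.03596 hr


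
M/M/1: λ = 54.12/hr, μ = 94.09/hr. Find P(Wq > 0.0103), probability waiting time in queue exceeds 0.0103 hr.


ρ = 54.12/94.09 = 0.5752
P(Wq > t) = ρ·e^{−(μ−λ)t} = 0.5752·e^{−0.4117}
= 0.5752·0.662529 = 0.381083

Final: 0.381083


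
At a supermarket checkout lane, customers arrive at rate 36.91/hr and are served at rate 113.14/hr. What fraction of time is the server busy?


ρ = λ/μ = 36.91/113.14 = 0.3262

Final: 0.3262


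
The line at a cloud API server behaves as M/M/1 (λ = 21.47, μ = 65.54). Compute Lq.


ρ = 21.47/65.54 = 0.3276
Lq = ρ²/(1−ρ) = 0.1073/0.6724 = 0.1596

Final: 0.1596


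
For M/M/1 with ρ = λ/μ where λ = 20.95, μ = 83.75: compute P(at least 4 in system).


ρ = 20.95/83.75 = 0.2501
P(N ≥ n) = ρ^n = 0.2501^4 = 0.003916

Final: 0.003916


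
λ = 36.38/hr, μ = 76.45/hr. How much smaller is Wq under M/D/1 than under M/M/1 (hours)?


ρ = 36.38/76.45 = 0.4759
Wq(M/M/1) = ρ/(μ−λ) = 0.4759/40.07 = 0.01188 hr
Wq(M/D/1) = ρ/(2(μ−λ)) = 0.005938 hr
Savings = 0.01188 − 0.005938 = 0.005938 hr

Final: 0.005938 hr


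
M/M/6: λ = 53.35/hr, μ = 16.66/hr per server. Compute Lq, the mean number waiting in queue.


a = λ/μ = 3.2023; ρ = a/6 = 0.5337
P₀ = 0.039679
Lq = P₀·a^c·ρ / (c!·(1−ρ)²) = 0.039679·1078.34210·0.5337/(720·0.21742)
= 0.14588

Final: 0.14588


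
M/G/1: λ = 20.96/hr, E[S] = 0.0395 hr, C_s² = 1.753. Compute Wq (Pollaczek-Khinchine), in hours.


ρ = λ·E[S] = 20.96·0.0395 = 0.8279
E[S²] = E[S]²(1+C_s²) = 0.0395²·(1+1.753) = 0.004295
Wq = λ·E[S²]/(2(1−ρ)) = 20.96·0.004295/(2·0.1721) = 0.26160 hr

Final: 0.26160 hr


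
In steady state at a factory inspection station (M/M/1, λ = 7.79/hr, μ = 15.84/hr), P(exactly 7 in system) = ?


ρ = 7.79/15.84 = 0.4918
P_n = (1−ρ)·ρ^n = (1 − 0.4918)·0.4918^7 = 0.5082·0.006958 = 0.003536

Final: 0.003536


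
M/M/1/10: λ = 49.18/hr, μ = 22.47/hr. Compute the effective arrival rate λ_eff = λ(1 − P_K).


ρ = 2.1887; P_K = (1−ρ)ρ^10/(1−ρ^11) = 0.543205
λ_eff = λ(1 − P_K) = 49.18·(1 − 0.543205) = 49.18·0.456795 = 22.4652 /hr

Final: 22.4652 /hr


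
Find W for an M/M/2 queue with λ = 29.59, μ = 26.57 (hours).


a = 1.1137; ρ = 0.5568; P₀ = 0.284661
Lq = P₀·a^c·ρ/(c!(1−ρ)²) = 0.50048
Wq = Lq/λ = 0.50048/29.59 = 0.01691 hr
W = Wq + 1/μ = 0.01691 + 0.03764 = 0.05455 hr

Final: 0.05455 hr
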